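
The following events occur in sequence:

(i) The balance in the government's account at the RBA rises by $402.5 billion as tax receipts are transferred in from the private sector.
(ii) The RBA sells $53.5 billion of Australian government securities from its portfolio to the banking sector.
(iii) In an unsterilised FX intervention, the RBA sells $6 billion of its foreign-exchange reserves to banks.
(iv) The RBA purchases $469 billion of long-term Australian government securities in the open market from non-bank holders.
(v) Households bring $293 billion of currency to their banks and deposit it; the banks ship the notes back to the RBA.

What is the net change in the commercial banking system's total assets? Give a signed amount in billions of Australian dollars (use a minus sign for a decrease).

+$359.5 billion

RBA balance sheet:
  Assets:      Securities +$415.5B, Foreign assets −$6B
  Liabilities: Bank reserves +$300B, Currency in circulation −$293B, Government deposits +$402.5B
Commercial banking system:
  Assets:      Reserves at CB +$300B, Securities +$53.5B, Foreign assets +$6B
  Liabilities: Checkable deposits +$359.5B
Change in total bank assets = +$359.5 billion.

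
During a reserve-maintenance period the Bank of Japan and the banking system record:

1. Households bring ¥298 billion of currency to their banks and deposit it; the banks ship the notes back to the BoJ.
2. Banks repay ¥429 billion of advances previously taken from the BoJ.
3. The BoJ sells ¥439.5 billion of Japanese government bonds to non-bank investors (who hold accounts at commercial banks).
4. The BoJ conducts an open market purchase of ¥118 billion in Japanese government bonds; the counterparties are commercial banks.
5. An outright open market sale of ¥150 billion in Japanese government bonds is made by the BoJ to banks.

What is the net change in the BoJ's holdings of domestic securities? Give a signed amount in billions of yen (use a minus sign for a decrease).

-¥471.5 billion

BoJ balance sheet:
  Assets:      Securities −¥471.5B, Loans to banks −¥429B
  Liabilities: Bank reserves −¥602.5B, Currency in circulation −¥298B
Commercial banking system:
  Assets:      Reserves at CB −¥602.5B, Securities +¥32B
  Liabilities: Checkable deposits −¥141.5B, Borrowings from CB −¥429B
So the change in the BoJ's holdings of domestic securities is -¥471.5 billion.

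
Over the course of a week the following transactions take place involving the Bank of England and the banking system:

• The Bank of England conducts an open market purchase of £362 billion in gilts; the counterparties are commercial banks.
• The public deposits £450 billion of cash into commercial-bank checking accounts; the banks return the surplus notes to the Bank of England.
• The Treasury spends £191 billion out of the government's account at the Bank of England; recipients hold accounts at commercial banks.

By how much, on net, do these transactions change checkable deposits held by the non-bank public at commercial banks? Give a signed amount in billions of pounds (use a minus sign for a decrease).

+£641 billion

OMO purchase (from banks) £362 billion: the counterparty is a bank, so public deposits are unchanged → 0.
Currency deposit £450 billion: non-bank counterparties' bank balances rise → +£450B.
Government spending £191 billion: non-bank counterparties' bank balances rise → +£191B.
Net: 0 + 450 + 191 = +£641 billion.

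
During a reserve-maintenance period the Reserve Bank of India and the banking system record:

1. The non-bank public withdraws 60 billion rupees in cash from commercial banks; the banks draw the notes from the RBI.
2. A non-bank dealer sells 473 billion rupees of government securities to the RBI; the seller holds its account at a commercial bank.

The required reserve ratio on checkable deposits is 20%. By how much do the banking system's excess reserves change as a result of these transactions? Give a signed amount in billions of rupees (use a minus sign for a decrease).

Currency withdrawal 60 billion rupees: reserves −60B, deposits −60B.
Asset purchase (from non-banks) 473 billion rupees: reserves +473B, deposits +473B.
Totals: Δreserves = +413B, Δdeposits = +413B.
Δrequired reserves = 20% × +413B = +82.6B.
Δexcess reserves = Δreserves − Δrequired = +413B − (+82.6B) = +330.4 billion.

+330.4 billion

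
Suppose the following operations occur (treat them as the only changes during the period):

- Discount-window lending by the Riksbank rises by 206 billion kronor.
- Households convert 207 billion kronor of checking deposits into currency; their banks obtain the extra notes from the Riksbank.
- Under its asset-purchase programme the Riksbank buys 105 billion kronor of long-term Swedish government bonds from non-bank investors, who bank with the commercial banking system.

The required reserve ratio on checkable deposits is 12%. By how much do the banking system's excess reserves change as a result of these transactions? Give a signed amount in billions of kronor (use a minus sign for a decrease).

+116.24 billion

Discount-window loan 206 billion kronor: reserves +206B, deposits 0.
Currency withdrawal 207 billion kronor: reserves −207B, deposits −207B.
Asset purchase (from non-banks) 105 billion kronor: reserves +105B, deposits +105B.
Totals: Δreserves = +104B, Δdeposits = −102B.
Δrequired reserves = 12% × −102B = −12.24B.
Δexcess reserves = Δreserves − Δrequired = +104B − (−12.24B) = +116.24 billion.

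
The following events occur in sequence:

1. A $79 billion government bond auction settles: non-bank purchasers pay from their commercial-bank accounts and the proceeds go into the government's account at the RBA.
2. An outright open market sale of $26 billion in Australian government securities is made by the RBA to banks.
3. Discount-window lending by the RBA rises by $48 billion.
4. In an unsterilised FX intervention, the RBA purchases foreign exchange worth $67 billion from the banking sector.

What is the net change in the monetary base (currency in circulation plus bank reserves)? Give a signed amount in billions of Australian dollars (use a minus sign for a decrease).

Government account inflow $79 billion: reserves shift to a non-base liability → −$79B.
OMO sale (to banks) $26 billion: RBA balance sheet contracts → −$26B.
Discount-window loan $48 billion: RBA balance sheet expands → +$48B.
FX purchase $67 billion: RBA balance sheet expands → +$67B.
Net: −79 − 26 + 48 + 67 = +$10 billion.

+$10 billion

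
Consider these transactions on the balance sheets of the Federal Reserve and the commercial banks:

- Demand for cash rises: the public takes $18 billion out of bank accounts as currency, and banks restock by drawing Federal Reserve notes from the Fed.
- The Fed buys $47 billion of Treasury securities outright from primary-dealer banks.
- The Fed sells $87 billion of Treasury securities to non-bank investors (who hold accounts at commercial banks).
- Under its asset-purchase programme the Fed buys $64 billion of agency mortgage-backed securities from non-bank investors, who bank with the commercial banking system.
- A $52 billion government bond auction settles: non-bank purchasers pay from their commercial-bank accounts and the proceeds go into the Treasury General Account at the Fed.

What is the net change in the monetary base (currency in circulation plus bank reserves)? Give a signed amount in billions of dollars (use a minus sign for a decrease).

-$28 billion

Currency withdrawal $18 billion: just a shift between currency and reserves — both are base money → 0.
OMO purchase (from banks) $47 billion: Fed balance sheet expands → +$47B.
Asset sale (to non-banks) $87 billion: Fed balance sheet contracts → −$87B.
Asset purchase (from non-banks) $64 billion: Fed balance sheet expands → +$64B.
Government account inflow $52 billion: reserves shift to a non-base liability → −$52B.
Net: 0 + 47 − 87 + 64 − 52 = -$28 billion.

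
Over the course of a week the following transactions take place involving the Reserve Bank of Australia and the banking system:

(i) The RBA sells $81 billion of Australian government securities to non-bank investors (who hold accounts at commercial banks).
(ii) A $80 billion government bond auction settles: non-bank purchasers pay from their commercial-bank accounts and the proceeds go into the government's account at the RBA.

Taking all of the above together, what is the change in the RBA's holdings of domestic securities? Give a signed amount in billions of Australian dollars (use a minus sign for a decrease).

-$81 billion

Asset sale (to non-banks) $81 billion: securities removed from the RBA's portfolio → −$81B.
Government account inflow $80 billion: the RBA's securities portfolio is untouched → 0.
Net: −81 + 0 = -$81 billion.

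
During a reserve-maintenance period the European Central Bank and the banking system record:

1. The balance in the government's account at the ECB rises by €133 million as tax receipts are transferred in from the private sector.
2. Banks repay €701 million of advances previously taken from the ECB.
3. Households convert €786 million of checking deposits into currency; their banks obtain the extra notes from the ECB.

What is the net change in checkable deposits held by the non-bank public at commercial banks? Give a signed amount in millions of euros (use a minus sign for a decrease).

Government account inflow €133 million: non-bank counterparties' bank balances fall → −€133M.
Discount-window repayment €701 million: the counterparty is a bank, so public deposits are unchanged → 0.
Currency withdrawal €786 million: non-bank counterparties' bank balances fall → −€786M.
Net: −133 + 0 − 786 = -€919 million.

-€919 million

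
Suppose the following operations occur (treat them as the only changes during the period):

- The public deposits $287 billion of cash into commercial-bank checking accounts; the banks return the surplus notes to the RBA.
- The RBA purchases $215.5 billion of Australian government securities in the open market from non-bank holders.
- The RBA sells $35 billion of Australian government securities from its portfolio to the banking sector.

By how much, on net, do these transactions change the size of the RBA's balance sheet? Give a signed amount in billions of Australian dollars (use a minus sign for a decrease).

+$180.5 billion

Currency deposit $287 billion: only the composition of liabilities changes → 0.
Asset purchase (from non-banks) $215.5 billion: an RBA asset is acquired → +$215.5B.
OMO sale (to banks) $35 billion: an RBA asset is shed → −$35B.
Net: 0 + 215.5 − 35 = +$180.5 billion.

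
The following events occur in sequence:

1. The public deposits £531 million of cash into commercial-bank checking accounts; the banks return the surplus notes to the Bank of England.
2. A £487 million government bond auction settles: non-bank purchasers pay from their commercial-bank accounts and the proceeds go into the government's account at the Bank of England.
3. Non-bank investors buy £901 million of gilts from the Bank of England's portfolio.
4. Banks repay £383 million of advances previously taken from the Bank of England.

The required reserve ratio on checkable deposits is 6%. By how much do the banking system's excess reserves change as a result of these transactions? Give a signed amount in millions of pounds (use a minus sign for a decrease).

Currency deposit £531 million: reserves +£531M, deposits +£531M.
Government account inflow £487 million: reserves −£487M, deposits −£487M.
Asset sale (to non-banks) £901 million: reserves −£901M, deposits −£901M.
Discount-window repayment £383 million: reserves −£383M, deposits 0.
Totals: Δreserves = −£1240M, Δdeposits = −£857M.
Δrequired reserves = 6% × −£857M = −£51.42M.
Δexcess reserves = Δreserves − Δrequired = −£1240M − (−£51.42M) = -£1188.58 million.

-£1188.58 million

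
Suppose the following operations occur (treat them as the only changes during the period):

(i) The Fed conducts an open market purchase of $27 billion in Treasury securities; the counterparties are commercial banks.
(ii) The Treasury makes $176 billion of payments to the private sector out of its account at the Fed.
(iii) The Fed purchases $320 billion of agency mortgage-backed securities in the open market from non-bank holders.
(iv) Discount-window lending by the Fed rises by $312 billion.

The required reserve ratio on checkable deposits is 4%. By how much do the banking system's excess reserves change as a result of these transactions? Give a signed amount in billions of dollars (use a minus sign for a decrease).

OMO purchase (from banks) $27 billion: reserves +$27B, deposits 0.
Government spending $176 billion: reserves +$176B, deposits +$176B.
Asset purchase (from non-banks) $320 billion: reserves +$320B, deposits +$320B.
Discount-window loan $312 billion: reserves +$312B, deposits 0.
Totals: Δreserves = +$835B, Δdeposits = +$496B.
Δrequired reserves = 4% × +$496B = +$19.84B.
Δexcess reserves = Δreserves − Δrequired = +$835B − (+$19.84B) = +$815.16 billion.

+$815.16 billion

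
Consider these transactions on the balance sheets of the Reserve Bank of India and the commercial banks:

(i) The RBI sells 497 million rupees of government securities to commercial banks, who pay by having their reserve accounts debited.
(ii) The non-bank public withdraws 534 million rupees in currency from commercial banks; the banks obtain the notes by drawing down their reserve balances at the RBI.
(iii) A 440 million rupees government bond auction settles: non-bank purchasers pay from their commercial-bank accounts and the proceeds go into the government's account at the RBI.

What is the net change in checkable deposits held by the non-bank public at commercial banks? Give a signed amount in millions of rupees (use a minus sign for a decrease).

-974 million

RBI balance sheet:
  Assets:      Securities −497M
  Liabilities: Bank reserves −1471M, Currency in circulation +534M, Government deposits +440M
Commercial banking system:
  Assets:      Reserves at CB −1471M, Securities +497M
  Liabilities: Checkable deposits −974M
So the change in checkable deposits held by the non-bank public at commercial banks is -974 million.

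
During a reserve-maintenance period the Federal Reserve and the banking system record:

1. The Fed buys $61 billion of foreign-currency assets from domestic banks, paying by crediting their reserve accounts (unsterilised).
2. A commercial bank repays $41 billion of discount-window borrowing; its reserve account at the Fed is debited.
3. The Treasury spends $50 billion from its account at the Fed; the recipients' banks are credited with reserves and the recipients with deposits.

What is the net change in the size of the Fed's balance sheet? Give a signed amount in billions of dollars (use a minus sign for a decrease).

+$20 billion

Fed balance sheet:
  Assets:      Loans to banks −$41B, Foreign assets +$61B
  Liabilities: Bank reserves +$70B, Government deposits −$50B
Change in total Fed assets = +$20 billion.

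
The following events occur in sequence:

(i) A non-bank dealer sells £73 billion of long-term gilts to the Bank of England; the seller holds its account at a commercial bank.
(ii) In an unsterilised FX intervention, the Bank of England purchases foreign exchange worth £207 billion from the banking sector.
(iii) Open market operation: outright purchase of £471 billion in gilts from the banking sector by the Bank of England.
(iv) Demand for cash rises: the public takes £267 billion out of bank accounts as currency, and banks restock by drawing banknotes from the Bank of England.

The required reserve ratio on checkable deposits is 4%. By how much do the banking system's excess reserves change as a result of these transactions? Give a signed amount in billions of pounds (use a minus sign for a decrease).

Asset purchase (from non-banks) £73 billion: reserves +£73B, deposits +£73B.
FX purchase £207 billion: reserves +£207B, deposits 0.
OMO purchase (from banks) £471 billion: reserves +£471B, deposits 0.
Currency withdrawal £267 billion: reserves −£267B, deposits −£267B.
Totals: Δreserves = +£484B, Δdeposits = −£194B.
Δrequired reserves = 4% × −£194B = −£7.76B.
Δexcess reserves = Δreserves − Δrequired = +£484B − (−£7.76B) = +£491.76 billion.

+£491.76 billion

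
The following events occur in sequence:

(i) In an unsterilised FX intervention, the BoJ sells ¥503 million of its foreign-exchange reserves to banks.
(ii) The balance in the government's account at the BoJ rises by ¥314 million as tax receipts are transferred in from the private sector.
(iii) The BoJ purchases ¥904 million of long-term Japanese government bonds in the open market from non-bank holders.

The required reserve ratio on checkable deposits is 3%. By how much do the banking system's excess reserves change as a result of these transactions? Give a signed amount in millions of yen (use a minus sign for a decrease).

FX sale ¥503 million: reserves −¥503M, deposits 0.
Government account inflow ¥314 million: reserves −¥314M, deposits −¥314M.
Asset purchase (from non-banks) ¥904 million: reserves +¥904M, deposits +¥904M.
Totals: Δreserves = +¥87M, Δdeposits = +¥590M.
Δrequired reserves = 3% × +¥590M = +¥17.7M.
Δexcess reserves = Δreserves − Δrequired = +¥87M − (+¥17.7M) = +¥69.3 million.

+¥69.3 million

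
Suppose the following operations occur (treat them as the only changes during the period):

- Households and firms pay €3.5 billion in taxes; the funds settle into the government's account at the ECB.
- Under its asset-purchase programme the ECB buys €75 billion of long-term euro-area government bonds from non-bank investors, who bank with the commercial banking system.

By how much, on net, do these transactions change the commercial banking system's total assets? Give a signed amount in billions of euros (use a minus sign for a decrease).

+€71.5 billion

Government account inflow €3.5 billion: bank balance sheets shrink → −€3.5B.
Asset purchase (from non-banks) €75 billion: bank balance sheets expand → +€75B.
Net: −3.5 + 75 = +€71.5 billion.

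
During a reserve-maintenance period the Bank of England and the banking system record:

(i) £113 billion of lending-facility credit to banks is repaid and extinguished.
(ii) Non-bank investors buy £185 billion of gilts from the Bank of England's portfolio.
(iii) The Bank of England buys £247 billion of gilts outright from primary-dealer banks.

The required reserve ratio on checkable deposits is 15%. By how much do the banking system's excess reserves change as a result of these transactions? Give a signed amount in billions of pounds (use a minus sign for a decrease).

Discount-window repayment £113 billion: reserves −£113B, deposits 0.
Asset sale (to non-banks) £185 billion: reserves −£185B, deposits −£185B.
OMO purchase (from banks) £247 billion: reserves +£247B, deposits 0.
Totals: Δreserves = −£51B, Δdeposits = −£185B.
Δrequired reserves = 15% × −£185B = −£27.75B.
Δexcess reserves = Δreserves − Δrequired = −£51B − (−£27.75B) = -£23.25 billion.

-£23.25 billion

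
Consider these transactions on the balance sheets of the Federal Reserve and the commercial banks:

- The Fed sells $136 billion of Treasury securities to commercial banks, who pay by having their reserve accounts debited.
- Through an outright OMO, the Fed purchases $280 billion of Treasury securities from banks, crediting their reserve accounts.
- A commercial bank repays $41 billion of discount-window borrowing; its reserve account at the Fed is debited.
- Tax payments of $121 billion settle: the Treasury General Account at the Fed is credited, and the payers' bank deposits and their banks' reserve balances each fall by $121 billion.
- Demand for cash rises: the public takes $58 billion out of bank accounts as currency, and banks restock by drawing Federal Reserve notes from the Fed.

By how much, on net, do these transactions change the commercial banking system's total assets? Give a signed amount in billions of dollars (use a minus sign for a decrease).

Fed balance sheet:
  Assets:      Securities +$144B, Loans to banks −$41B
  Liabilities: Bank reserves −$76B, Currency in circulation +$58B, Government deposits +$121B
Commercial banking system:
  Assets:      Reserves at CB −$76B, Securities −$144B
  Liabilities: Checkable deposits −$179B, Borrowings from CB −$41B
Change in total bank assets = -$220 billion.

-$220 billion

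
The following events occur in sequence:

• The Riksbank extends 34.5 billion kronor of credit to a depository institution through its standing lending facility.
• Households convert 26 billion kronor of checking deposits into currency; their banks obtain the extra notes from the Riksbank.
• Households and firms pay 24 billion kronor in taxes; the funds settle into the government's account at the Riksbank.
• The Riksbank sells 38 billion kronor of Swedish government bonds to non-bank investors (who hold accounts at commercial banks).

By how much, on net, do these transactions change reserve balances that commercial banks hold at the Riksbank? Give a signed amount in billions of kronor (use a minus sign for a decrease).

-53.5 billion

Riksbank balance sheet:
  Assets:      Securities −38B, Loans to banks +34.5B
  Liabilities: Bank reserves −53.5B, Currency in circulation +26B, Government deposits +24B
Commercial banking system:
  Assets:      Reserves at CB −53.5B
  Liabilities: Checkable deposits −88B, Borrowings from CB +34.5B
So the change in reserve balances that commercial banks hold at the Riksbank is -53.5 billion.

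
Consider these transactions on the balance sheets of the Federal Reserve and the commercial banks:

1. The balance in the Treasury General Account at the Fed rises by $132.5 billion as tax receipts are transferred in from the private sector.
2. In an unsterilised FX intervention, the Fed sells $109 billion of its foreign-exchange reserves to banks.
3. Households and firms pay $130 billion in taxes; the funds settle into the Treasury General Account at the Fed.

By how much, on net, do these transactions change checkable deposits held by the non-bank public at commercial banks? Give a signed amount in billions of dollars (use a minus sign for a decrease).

Government account inflow $132.5 billion: non-bank counterparties' bank balances fall → −$132.5B.
FX sale $109 billion: the counterparty is a bank, so public deposits are unchanged → 0.
Government account inflow $130 billion: non-bank counterparties' bank balances fall → −$130B.
Net: −132.5 + 0 − 130 = -$262.5 billion.

-$262.5 billion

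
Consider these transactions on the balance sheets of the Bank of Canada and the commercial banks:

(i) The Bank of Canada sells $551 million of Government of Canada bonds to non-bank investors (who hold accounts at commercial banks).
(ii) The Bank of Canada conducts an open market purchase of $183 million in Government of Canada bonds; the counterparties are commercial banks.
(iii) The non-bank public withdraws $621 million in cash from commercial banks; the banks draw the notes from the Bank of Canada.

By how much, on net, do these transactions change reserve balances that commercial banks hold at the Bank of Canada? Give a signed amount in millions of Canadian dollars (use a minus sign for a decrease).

Asset sale (to non-banks) $551 million: the non-bank buyers' banks settle from reserves → −$551M.
OMO purchase (from banks) $183 million: the Bank of Canada pays by crediting reserve accounts → +$183M.
Currency withdrawal $621 million: banks swap reserves for currency → −$621M.
Net: −551 + 183 − 621 = -$989 million.

-$989 million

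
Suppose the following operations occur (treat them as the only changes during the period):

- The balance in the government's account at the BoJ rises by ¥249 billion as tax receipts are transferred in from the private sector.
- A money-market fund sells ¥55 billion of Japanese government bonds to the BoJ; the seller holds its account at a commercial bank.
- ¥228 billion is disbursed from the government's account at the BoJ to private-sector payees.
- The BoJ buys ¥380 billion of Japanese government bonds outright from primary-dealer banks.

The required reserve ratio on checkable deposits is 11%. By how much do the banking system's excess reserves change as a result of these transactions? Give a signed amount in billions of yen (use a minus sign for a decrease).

+¥410.26 billion

Government account inflow ¥249 billion: reserves −¥249B, deposits −¥249B.
Asset purchase (from non-banks) ¥55 billion: reserves +¥55B, deposits +¥55B.
Government spending ¥228 billion: reserves +¥228B, deposits +¥228B.
OMO purchase (from banks) ¥380 billion: reserves +¥380B, deposits 0.
Totals: Δreserves = +¥414B, Δdeposits = +¥34B.
Δrequired reserves = 11% × +¥34B = +¥3.74B.
Δexcess reserves = Δreserves − Δrequired = +¥414B − (+¥3.74B) = +¥410.26 billion.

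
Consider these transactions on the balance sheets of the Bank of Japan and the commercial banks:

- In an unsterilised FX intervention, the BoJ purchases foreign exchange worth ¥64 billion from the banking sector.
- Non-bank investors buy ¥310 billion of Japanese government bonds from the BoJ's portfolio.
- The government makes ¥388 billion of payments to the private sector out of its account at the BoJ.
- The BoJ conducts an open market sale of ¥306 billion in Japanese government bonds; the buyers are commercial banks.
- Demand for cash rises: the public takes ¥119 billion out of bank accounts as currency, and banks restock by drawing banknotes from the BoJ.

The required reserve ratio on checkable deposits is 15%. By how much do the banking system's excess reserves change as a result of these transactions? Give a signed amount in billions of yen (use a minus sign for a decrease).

-¥276.85 billion

FX purchase ¥64 billion: reserves +¥64B, deposits 0.
Asset sale (to non-banks) ¥310 billion: reserves −¥310B, deposits −¥310B.
Government spending ¥388 billion: reserves +¥388B, deposits +¥388B.
OMO sale (to banks) ¥306 billion: reserves −¥306B, deposits 0.
Currency withdrawal ¥119 billion: reserves −¥119B, deposits −¥119B.
Totals: Δreserves = −¥283B, Δdeposits = −¥41B.
Δrequired reserves = 15% × −¥41B = −¥6.15B.
Δexcess reserves = Δreserves − Δrequired = −¥283B − (−¥6.15B) = -¥276.85 billion.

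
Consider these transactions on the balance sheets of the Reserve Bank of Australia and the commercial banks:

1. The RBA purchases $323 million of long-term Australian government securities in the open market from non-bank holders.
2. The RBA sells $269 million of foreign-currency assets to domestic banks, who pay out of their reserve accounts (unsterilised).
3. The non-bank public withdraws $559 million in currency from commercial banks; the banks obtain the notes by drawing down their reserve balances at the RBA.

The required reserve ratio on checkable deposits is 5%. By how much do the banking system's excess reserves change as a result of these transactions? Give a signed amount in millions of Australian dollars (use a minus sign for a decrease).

-$493.2 million

Asset purchase (from non-banks) $323 million: reserves +$323M, deposits +$323M.
FX sale $269 million: reserves −$269M, deposits 0.
Currency withdrawal $559 million: reserves −$559M, deposits −$559M.
Totals: Δreserves = −$505M, Δdeposits = −$236M.
Δrequired reserves = 5% × −$236M = −$11.8M.
Δexcess reserves = Δreserves − Δrequired = −$505M − (−$11.8M) = -$493.2 million.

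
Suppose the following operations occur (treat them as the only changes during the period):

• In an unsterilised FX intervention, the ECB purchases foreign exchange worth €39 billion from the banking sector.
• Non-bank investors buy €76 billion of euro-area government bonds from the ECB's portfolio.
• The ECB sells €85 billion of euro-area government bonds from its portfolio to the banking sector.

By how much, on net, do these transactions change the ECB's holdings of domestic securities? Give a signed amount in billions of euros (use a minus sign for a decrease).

-€161 billion

FX purchase €39 billion: the ECB's securities portfolio is untouched → 0.
Asset sale (to non-banks) €76 billion: securities removed from the ECB's portfolio → −€76B.
OMO sale (to banks) €85 billion: securities removed from the ECB's portfolio → −€85B.
Net: 0 − 76 − 85 = -€161 billion.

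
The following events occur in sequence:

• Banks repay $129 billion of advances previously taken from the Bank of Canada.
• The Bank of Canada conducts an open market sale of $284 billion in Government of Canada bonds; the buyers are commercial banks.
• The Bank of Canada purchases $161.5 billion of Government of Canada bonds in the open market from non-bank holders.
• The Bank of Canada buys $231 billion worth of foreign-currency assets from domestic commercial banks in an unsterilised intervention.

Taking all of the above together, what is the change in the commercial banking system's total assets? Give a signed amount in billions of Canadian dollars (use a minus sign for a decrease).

+$32.5 billion

Bank of Canada balance sheet:
  Assets:      Securities −$122.5B, Loans to banks −$129B, Foreign assets +$231B
  Liabilities: Bank reserves −$20.5B
Commercial banking system:
  Assets:      Reserves at CB −$20.5B, Securities +$284B, Foreign assets −$231B
  Liabilities: Checkable deposits +$161.5B, Borrowings from CB −$129B
Change in total bank assets = +$32.5 billion.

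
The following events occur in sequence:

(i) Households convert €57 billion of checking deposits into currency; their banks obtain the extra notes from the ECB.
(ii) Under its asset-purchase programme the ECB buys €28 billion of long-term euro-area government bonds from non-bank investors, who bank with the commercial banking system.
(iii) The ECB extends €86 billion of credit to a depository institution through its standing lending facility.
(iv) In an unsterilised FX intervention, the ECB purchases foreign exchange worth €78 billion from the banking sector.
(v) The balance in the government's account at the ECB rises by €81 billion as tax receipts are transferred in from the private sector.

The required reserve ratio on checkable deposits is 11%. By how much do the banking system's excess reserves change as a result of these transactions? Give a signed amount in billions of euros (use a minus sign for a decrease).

+€66.1 billion

Currency withdrawal €57 billion: reserves −€57B, deposits −€57B.
Asset purchase (from non-banks) €28 billion: reserves +€28B, deposits +€28B.
Discount-window loan €86 billion: reserves +€86B, deposits 0.
FX purchase €78 billion: reserves +€78B, deposits 0.
Government account inflow €81 billion: reserves −€81B, deposits −€81B.
Totals: Δreserves = +€54B, Δdeposits = −€110B.
Δrequired reserves = 11% × −€110B = −€12.1B.
Δexcess reserves = Δreserves − Δrequired = +€54B − (−€12.1B) = +€66.1 billion.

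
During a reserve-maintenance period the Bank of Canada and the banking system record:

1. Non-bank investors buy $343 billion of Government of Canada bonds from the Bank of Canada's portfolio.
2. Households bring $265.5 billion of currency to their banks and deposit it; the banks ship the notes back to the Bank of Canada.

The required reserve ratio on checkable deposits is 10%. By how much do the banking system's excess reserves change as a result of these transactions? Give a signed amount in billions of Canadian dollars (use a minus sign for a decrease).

Asset sale (to non-banks) $343 billion: reserves −$343B, deposits −$343B.
Currency deposit $265.5 billion: reserves +$265.5B, deposits +$265.5B.
Totals: Δreserves = −$77.5B, Δdeposits = −$77.5B.
Δrequired reserves = 10% × −$77.5B = −$7.75B.
Δexcess reserves = Δreserves − Δrequired = −$77.5B − (−$7.75B) = -$69.75 billion.

-$69.75 billion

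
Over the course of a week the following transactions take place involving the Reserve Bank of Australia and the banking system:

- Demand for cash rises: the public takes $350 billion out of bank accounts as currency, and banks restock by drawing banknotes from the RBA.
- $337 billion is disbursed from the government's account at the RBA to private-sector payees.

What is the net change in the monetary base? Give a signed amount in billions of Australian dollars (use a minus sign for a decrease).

Currency withdrawal $350 billion: just a shift between currency and reserves — both are base money → 0.
Government spending $337 billion: a non-base liability converts back to reserves → +$337B.
Net: 0 + 337 = +$337 billion.

+$337 billion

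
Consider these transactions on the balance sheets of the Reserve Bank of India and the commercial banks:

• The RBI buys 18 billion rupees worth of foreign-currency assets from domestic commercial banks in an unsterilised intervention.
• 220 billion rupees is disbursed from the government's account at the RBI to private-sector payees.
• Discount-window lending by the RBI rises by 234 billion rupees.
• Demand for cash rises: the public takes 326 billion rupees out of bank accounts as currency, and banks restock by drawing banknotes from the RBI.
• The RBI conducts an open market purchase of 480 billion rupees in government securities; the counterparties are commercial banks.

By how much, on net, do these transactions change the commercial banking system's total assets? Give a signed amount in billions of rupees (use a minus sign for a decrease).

FX purchase 18 billion rupees: just an asset swap on bank balance sheets → 0.
Government spending 220 billion rupees: bank balance sheets expand → +220B.
Discount-window loan 234 billion rupees: bank balance sheets expand → +234B.
Currency withdrawal 326 billion rupees: bank balance sheets shrink → −326B.
OMO purchase (from banks) 480 billion rupees: just an asset swap on bank balance sheets → 0.
Net: 0 + 220 + 234 − 326 + 0 = +128 billion.

+128 billion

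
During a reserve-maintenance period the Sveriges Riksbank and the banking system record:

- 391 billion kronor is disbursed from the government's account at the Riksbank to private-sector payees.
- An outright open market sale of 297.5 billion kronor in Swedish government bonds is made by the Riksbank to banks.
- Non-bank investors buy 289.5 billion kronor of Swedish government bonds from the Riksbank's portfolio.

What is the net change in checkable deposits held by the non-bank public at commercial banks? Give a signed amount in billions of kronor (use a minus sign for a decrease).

+101.5 billion

Government spending 391 billion kronor: non-bank counterparties' bank balances rise → +391B.
OMO sale (to banks) 297.5 billion kronor: the counterparty is a bank, so public deposits are unchanged → 0.
Asset sale (to non-banks) 289.5 billion kronor: non-bank counterparties' bank balances fall → −289.5B.
Net: 391 + 0 − 289.5 = +101.5 billion.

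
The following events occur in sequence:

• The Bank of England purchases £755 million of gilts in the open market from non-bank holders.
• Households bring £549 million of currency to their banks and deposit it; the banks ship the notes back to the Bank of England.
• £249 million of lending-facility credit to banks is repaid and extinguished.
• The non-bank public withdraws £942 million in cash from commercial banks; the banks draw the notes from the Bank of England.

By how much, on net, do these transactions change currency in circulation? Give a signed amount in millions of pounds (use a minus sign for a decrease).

+£393 million

Bank of England balance sheet:
  Assets:      Securities +£755M, Loans to banks −£249M
  Liabilities: Bank reserves +£113M, Currency in circulation +£393M
So the change in currency in circulation is +£393 million.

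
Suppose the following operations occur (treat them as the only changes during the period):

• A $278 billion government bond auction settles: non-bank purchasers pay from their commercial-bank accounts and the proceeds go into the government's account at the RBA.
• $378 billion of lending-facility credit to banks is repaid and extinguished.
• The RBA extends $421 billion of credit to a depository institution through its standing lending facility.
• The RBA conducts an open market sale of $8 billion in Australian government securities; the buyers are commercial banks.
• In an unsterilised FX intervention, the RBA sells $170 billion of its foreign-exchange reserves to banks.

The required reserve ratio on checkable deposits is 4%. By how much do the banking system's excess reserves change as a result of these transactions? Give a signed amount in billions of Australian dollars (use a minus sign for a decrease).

-$401.88 billion

Government account inflow $278 billion: reserves −$278B, deposits −$278B.
Discount-window repayment $378 billion: reserves −$378B, deposits 0.
Discount-window loan $421 billion: reserves +$421B, deposits 0.
OMO sale (to banks) $8 billion: reserves −$8B, deposits 0.
FX sale $170 billion: reserves −$170B, deposits 0.
Totals: Δreserves = −$413B, Δdeposits = −$278B.
Δrequired reserves = 4% × −$278B = −$11.12B.
Δexcess reserves = Δreserves − Δrequired = −$413B − (−$11.12B) = -$401.88 billion.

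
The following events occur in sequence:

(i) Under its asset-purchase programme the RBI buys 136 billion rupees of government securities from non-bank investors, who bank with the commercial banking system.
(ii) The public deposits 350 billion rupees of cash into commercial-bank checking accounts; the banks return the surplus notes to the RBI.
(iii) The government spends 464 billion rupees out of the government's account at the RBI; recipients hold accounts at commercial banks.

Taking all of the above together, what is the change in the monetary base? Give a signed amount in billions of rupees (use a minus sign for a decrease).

Asset purchase (from non-banks) 136 billion rupees: RBI balance sheet expands → +136B.
Currency deposit 350 billion rupees: just a shift between currency and reserves — both are base money → 0.
Government spending 464 billion rupees: a non-base liability converts back to reserves → +464B.
Net: 136 + 0 + 464 = +600 billion.

+600 billion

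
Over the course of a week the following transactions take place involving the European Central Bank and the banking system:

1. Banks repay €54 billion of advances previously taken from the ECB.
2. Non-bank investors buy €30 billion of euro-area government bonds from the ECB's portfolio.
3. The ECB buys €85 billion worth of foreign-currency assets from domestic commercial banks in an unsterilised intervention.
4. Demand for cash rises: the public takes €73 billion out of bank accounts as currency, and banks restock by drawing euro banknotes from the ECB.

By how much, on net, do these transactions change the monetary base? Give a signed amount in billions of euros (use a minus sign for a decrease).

ECB balance sheet:
  Assets:      Securities −€30B, Loans to banks −€54B, Foreign assets +€85B
  Liabilities: Bank reserves −€72B, Currency in circulation +€73B
Commercial banking system:
  Assets:      Reserves at CB −€72B, Foreign assets −€85B
  Liabilities: Checkable deposits −€103B, Borrowings from CB −€54B
Monetary base = currency + reserves: +€73B + (−€72B) = +€1 billion.

+€1 billion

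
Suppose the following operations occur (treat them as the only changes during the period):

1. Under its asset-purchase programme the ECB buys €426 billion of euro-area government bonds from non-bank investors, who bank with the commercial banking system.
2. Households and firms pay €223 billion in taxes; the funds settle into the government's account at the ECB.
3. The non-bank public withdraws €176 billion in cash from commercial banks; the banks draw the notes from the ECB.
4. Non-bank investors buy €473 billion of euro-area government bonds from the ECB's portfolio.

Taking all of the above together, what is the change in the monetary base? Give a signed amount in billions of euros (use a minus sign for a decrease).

ECB balance sheet:
  Assets:      Securities −€47B
  Liabilities: Bank reserves −€446B, Currency in circulation +€176B, Government deposits +€223B
Commercial banking system:
  Assets:      Reserves at CB −€446B
  Liabilities: Checkable deposits −€446B
Monetary base = currency + reserves: +€176B + (−€446B) = -€270 billion.

-€270 billion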